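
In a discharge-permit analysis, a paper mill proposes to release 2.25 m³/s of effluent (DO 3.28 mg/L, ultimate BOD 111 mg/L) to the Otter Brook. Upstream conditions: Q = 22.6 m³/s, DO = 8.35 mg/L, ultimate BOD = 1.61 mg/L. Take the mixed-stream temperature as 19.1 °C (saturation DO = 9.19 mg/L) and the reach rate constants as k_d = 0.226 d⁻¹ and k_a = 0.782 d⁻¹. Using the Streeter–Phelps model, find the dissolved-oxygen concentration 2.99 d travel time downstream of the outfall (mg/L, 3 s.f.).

Mixed DO = (22.6×8.35 + 2.25×3.28)/(22.6+2.25) = 196.1/24.85 = 7.891 mg/L.
Mixed L₀ = (22.6×1.61 + 2.25×111)/(24.85) = 286.1/24.85 = 11.51 mg/L.
Initial deficit D₀ = C_s − DO₀ = 9.19 − 7.891 = 1.299 mg/L.
D(2.99) = [0.226×11.51/(0.782−0.226)](e^(−0.226×2.99) − e^(−0.782×2.99)) + 1.299 e^(−0.782×2.99)
= 4.680 × (0.5088 − 0.09650) + 1.299 × 0.09650 = 2.055 mg/L.
DO = 9.19 − 2.055 = 7.135 mg/L.

DO ≈ 7.14 mg/L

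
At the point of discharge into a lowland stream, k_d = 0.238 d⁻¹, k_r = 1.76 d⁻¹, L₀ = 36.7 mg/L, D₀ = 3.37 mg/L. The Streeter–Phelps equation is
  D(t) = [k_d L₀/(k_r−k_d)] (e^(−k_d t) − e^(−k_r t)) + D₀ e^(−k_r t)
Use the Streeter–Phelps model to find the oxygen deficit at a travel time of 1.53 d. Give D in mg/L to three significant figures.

k_d L₀/(k_r−k_d) = 0.238×36.7/(1.76−0.238) = 8.735/1.522 = 5.739 mg/L.
e^(−k_d t) = e^(−0.238×1.530) = 0.6948; e^(−k_r t) = e^(−1.76×1.530) = 0.06769.
D = 5.739 × (0.6948 − 0.06769) + 3.37 × 0.06769 = 3.599 + 0.2281 = 3.827 mg/L.

D ≈ 3.83 mg/L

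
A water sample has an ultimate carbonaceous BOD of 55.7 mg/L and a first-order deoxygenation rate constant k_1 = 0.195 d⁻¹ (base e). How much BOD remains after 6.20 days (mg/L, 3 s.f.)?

L ≈ 16.6 mg/L

L_t = L₀ e^(−k_1 t) = 55.7 × e^(−0.195×6.20) = 55.7 × 0.2985 = 16.63 mg/L.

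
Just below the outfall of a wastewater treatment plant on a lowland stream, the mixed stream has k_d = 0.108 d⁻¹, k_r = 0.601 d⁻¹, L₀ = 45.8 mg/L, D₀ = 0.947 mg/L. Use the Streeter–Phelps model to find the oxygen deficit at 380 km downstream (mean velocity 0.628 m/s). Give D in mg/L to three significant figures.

Travel time t = x/v = 380 km / (0.628 m/s) = 380000 m / 0.628 m/s = 605100 s = 7.003 d.
k_d L₀/(k_r−k_d) = 0.108×45.8/(0.601−0.108) = 4.946/0.4930 = 10.03 mg/L.
e^(−k_d t) = e^(−0.108×7.003) = 0.4694; e^(−k_r t) = e^(−0.601×7.003) = 0.01486.
D = 10.03 × (0.4694 − 0.01486) + 0.947 × 0.01486 = 4.560 + 0.01407 = 4.574 mg/L.

D ≈ 4.57 mg/L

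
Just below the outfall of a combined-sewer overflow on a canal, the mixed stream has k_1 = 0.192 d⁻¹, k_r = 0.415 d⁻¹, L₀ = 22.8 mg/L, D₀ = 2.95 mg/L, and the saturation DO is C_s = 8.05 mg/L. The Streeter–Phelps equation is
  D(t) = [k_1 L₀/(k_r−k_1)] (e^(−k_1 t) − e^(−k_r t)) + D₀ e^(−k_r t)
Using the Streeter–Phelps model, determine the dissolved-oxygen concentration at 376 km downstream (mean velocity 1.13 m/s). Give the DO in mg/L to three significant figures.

Travel time t = x/v = 376 km / (1.13 m/s) = 376000 m / 1.13 m/s = 332700 s = 3.851 d.
k_1 L₀/(k_r−k_1) = 0.192×22.8/(0.415−0.192) = 4.378/0.2230 = 19.63 mg/L.
e^(−k_1 t) = e^(−0.192×3.851) = 0.4774; e^(−k_r t) = e^(−0.415×3.851) = 0.2023.
D = 19.63 × (0.4774 − 0.2023) + 2.95 × 0.2023 = 5.401 + 0.5966 = 5.998 mg/L.
DO = C_s − D = 8.05 − 5.998 = 2.052 mg/L.

DO ≈ 2.05 mg/L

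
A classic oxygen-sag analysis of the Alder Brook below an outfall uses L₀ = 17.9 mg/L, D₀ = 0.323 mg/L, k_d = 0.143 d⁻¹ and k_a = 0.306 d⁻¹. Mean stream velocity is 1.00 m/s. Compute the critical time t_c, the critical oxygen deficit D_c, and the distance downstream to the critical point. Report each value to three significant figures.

t_c = [1/(k_a−k_d)] ln[(k_a/k_d)(1 − D₀(k_a−k_d)/(k_d L₀))]
= [1/(0.306−0.143)] ln[(0.306/0.143)(1 − 0.323×0.1630/(0.143×17.9))]
= (1/0.1630) ln[2.140 × 0.9794] = 6.135 × ln(2.096) = 6.135 × 0.7400 = 4.540 d.
L(t_c) = L₀ e^(−k_d t_c) = 17.9 × 0.5225 = 9.352 mg/L, and at the critical point k_a D_c = k_d L, so D_c = (0.143/0.306) × 9.352 = 4.371 mg/L.
x_c = v t_c = 1.00 m/s × 4.540 d × 86400 s/d = 392200 m ≈ 392 km.

t_c ≈ 4.54 d; D_c ≈ 4.37 mg/L; x_c ≈ 392 km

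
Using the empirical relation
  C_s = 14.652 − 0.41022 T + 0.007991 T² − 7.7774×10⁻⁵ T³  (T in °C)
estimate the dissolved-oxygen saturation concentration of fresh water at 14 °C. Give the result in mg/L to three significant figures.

C_s = 14.652 − 0.41022×14 + 0.007991×14² − 7.7774×10⁻⁵×14³ = 10.26 mg/L.

C_s ≈ 10.3 mg/L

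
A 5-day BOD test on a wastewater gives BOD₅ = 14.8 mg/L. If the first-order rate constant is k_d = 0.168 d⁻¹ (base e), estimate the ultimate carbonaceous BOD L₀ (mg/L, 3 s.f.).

BOD₅ = L₀(1 − e^(−5k_d)) ⇒ L₀ = BOD₅ / (1 − e^(−5×0.168))
= 14.8 / (1 − 0.4317) = 14.8 / 0.5683 = 26.04 mg/L.

L₀ ≈ 26.0 mg/L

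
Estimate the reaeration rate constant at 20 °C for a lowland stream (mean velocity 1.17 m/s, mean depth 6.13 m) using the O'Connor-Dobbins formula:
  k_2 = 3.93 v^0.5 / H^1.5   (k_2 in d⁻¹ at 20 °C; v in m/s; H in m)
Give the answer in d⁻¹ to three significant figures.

k_2 ≈ 0.280 d⁻¹

k_2 = 3.93 × 1.17^0.5 / 6.13^1.5 = 3.93 × 1.082 / 15.18 = 0.2801 d⁻¹.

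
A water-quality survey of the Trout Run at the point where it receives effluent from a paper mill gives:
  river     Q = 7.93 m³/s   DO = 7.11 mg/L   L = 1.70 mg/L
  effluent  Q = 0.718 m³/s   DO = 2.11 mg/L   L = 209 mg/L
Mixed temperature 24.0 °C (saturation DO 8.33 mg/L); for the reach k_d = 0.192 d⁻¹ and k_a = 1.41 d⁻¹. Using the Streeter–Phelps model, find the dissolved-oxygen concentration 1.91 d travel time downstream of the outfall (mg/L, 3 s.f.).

DO ≈ 6.36 mg/L

Mixed DO = (7.93×7.11 + 0.718×2.11)/(7.93+0.718) = 57.90/8.648 = 6.695 mg/L.
Mixed L₀ = (7.93×1.70 + 0.718×209)/(8.648) = 163.5/8.648 = 18.91 mg/L.
Initial deficit D₀ = C_s − DO₀ = 8.33 − 6.695 = 1.635 mg/L.
D(1.91) = [0.192×18.91/(1.41−0.192)](e^(−0.192×1.91) − e^(−1.41×1.91)) + 1.635 e^(−1.41×1.91)
= 2.981 × (0.6930 − 0.06767) + 1.635 × 0.06767 = 1.975 mg/L.
DO = 8.33 − 1.975 = 6.355 mg/L.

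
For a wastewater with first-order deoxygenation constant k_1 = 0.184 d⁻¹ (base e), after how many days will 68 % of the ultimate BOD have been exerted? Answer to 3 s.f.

t ≈ 6.19 d

y/L₀ = 1 − e^(−k_1 t) = 0.68 ⇒ e^(−k_1 t) = 0.320
t = −ln(0.320) / 0.184 = 1.139 / 0.184 = 6.193 d.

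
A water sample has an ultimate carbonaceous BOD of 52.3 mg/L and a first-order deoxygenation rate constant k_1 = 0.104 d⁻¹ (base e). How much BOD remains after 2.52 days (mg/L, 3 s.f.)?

L_t = L₀ e^(−k_1 t) = 52.3 × e^(−0.104×2.52) = 52.3 × 0.7694 = 40.24 mg/L.

L ≈ 40.2 mg/L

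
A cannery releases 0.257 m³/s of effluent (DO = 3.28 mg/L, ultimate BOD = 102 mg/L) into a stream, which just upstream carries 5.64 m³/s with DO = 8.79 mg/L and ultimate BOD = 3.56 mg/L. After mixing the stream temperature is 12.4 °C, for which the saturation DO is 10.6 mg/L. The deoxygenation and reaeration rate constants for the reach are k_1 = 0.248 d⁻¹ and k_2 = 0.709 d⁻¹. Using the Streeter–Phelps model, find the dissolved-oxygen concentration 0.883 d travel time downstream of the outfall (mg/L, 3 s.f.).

Mixed DO = (5.64×8.79 + 0.257×3.28)/(5.64+0.257) = 50.42/5.897 = 8.550 mg/L.
Mixed L₀ = (5.64×3.56 + 0.257×102)/(5.897) = 46.29/5.897 = 7.850 mg/L.
Initial deficit D₀ = C_s − DO₀ = 10.6 − 8.550 = 2.050 mg/L.
D(0.883) = [0.248×7.850/(0.709−0.248)](e^(−0.248×0.883) − e^(−0.709×0.883)) + 2.050 e^(−0.709×0.883)
= 4.223 × (0.8033 − 0.5347) + 2.050 × 0.5347 = 2.231 mg/L.
DO = 10.6 − 2.231 = 8.369 mg/L.

DO ≈ 8.37 mg/L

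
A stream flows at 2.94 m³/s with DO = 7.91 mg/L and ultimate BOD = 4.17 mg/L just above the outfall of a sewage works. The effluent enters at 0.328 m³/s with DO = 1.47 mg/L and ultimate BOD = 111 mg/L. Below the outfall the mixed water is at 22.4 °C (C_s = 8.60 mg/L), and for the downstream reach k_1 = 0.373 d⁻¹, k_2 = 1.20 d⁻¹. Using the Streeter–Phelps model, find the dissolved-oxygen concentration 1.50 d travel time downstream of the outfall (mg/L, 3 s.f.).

Mixed DO = (2.94×7.91 + 0.328×1.47)/(2.94+0.328) = 23.74/3.268 = 7.264 mg/L.
Mixed L₀ = (2.94×4.17 + 0.328×111)/(3.268) = 48.67/3.268 = 14.89 mg/L.
Initial deficit D₀ = C_s − DO₀ = 8.60 − 7.264 = 1.336 mg/L.
D(1.50) = [0.373×14.89/(1.20−0.373)](e^(−0.373×1.50) − e^(−1.20×1.50)) + 1.336 e^(−1.20×1.50)
= 6.717 × (0.5715 − 0.1653) + 1.336 × 0.1653 = 2.949 mg/L.
DO = 8.60 − 2.949 = 5.651 mg/L.

DO ≈ 5.65 mg/L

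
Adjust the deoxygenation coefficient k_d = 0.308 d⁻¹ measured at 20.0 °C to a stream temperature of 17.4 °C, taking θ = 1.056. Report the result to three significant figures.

k_d(T₂) = k_d(T₁) · θ^(T₂−T₁) = 0.308 × 1.056^(17.4−20.0)
= 0.308 × 1.056^-2.60 = 0.308 × 0.8679 = 0.2673 d⁻¹.

k_d ≈ 0.267 d⁻¹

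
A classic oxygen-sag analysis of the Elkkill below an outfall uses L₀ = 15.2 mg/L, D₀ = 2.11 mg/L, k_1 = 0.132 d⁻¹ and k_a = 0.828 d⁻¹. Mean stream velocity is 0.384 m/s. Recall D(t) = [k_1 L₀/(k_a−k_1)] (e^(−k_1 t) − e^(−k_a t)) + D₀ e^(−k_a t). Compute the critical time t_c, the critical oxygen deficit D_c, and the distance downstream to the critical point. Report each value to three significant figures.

t_c = [1/(k_a−k_1)] ln[(k_a/k_1)(1 − D₀(k_a−k_1)/(k_1 L₀))]
= [1/(0.828−0.132)] ln[(0.828/0.132)(1 − 2.11×0.6960/(0.132×15.2))]
= (1/0.6960) ln[6.273 × 0.2681] = 1.437 × ln(1.681) = 1.437 × 0.5197 = 0.7467 d.
D_c = (k_1/k_a) L₀ e^(−k_1 t_c) = (0.132/0.828) × 15.2 × e^(−0.132×0.7467) = 0.1594 × 15.2 × 0.9061 = 2.196 mg/L.
x_c = v t_c = 0.384 m/s × 0.7467 d × 86400 s/d = 24770 m ≈ 24.8 km.

t_c ≈ 0.747 d; D_c ≈ 2.20 mg/L; x_c ≈ 24.8 km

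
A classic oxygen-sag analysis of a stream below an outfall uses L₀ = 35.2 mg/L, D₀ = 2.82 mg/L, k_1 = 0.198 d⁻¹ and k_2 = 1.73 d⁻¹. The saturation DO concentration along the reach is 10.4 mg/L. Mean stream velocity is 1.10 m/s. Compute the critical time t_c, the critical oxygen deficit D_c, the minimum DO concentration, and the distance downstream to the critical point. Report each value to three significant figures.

t_c = [1/(k_2−k_1)] ln[(k_2/k_1)(1 − D₀(k_2−k_1)/(k_1 L₀))]
= [1/(1.73−0.198)] ln[(1.73/0.198)(1 − 2.82×1.532/(0.198×35.2))]
= (1/1.532) ln[8.737 × 0.3801] = 0.6527 × ln(3.321) = 0.6527 × 1.200 = 0.7835 d.
D_c = (k_1/k_2) L₀ e^(−k_1 t_c) = (0.198/1.73) × 35.2 × e^(−0.198×0.7835) = 0.1145 × 35.2 × 0.8563 = 3.450 mg/L.
Minimum DO = C_s − D_c = 10.4 − 3.450 = 6.950 mg/L.
x_c = v t_c = 1.10 m/s × 0.7835 d × 86400 s/d = 74470 m ≈ 74.5 km.

t_c ≈ 0.784 d; D_c ≈ 3.45 mg/L; min DO ≈ 6.95 mg/L; x_c ≈ 74.5 km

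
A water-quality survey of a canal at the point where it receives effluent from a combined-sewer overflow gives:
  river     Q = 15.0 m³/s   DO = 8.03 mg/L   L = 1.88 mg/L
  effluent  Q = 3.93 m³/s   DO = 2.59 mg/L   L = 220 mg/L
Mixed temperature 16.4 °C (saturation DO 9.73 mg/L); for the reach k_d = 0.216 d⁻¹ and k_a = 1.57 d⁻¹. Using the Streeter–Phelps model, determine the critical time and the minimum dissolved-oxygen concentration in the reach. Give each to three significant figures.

Mixed DO = (15.0×8.03 + 3.93×2.59)/(15.0+3.93) = 130.6/18.93 = 6.901 mg/L.
Mixed L₀ = (15.0×1.88 + 3.93×220)/(18.93) = 892.8/18.93 = 47.16 mg/L.
Initial deficit D₀ = C_s − DO₀ = 9.73 − 6.901 = 2.829 mg/L.
t_c = (1/1.354) ln[(1.57/0.216)(1 − 2.829×1.354/(0.216×47.16))] = 0.7386 × ln(4.535) = 1.117 d.
D_c = (0.216/1.57) × 47.16 × e^(−0.216×1.117) = 0.1376 × 47.16 × 0.7857 = 5.098 mg/L.
Minimum DO = 9.73 − 5.098 = 4.632 mg/L.

t_c ≈ 1.12 d; minimum DO ≈ 4.63 mg/L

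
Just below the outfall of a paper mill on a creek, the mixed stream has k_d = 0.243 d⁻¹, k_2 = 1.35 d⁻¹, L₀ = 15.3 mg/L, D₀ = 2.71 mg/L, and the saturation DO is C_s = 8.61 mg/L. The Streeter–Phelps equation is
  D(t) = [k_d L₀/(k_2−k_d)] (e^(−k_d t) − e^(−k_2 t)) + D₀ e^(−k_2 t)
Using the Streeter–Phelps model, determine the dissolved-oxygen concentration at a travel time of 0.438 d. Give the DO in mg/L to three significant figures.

k_d L₀/(k_2−k_d) = 0.243×15.3/(1.35−0.243) = 3.718/1.107 = 3.359 mg/L.
e^(−k_d t) = e^(−0.243×0.4380) = 0.8990; e^(−k_2 t) = e^(−1.35×0.4380) = 0.5536.
D = 3.359 × (0.8990 − 0.5536) + 2.71 × 0.5536 = 1.160 + 1.500 = 2.660 mg/L.
DO = C_s − D = 8.61 − 2.660 = 5.950 mg/L.

DO ≈ 5.95 mg/L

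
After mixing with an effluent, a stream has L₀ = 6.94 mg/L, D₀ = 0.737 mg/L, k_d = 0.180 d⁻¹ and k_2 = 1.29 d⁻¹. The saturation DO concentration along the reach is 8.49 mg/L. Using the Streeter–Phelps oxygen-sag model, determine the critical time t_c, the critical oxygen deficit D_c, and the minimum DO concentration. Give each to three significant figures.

t_c ≈ 0.816 d; D_c ≈ 0.836 mg/L; min DO ≈ 7.65 mg/L

At the critical point dD/dt = 0, so k_d L₀ e^(−k_d t) = k_2 D. Substituting D(t) from the Streeter–Phelps equation and solving for t gives
t_c = ln[(k_2/k_d)(1 − D₀(k_2−k_d)/(k_d L₀))] / (k_2−k_d).
Here k_2−k_d = 1.110 d⁻¹ and 1 − D₀(k_2−k_d)/(k_d L₀) = 1 − 0.737×1.110/(0.180×6.94) = 0.3451, so
t_c = ln(7.167 × 0.3451) / 1.110 = 0.9056 / 1.110 = 0.8158 d.
D_c = (k_d/k_2) L₀ e^(−k_d t_c) = (0.180/1.29) × 6.94 × e^(−0.180×0.8158) = 0.1395 × 6.94 × 0.8634 = 0.8361 mg/L.
Minimum DO = C_s − D_c = 8.49 − 0.8361 = 7.654 mg/L.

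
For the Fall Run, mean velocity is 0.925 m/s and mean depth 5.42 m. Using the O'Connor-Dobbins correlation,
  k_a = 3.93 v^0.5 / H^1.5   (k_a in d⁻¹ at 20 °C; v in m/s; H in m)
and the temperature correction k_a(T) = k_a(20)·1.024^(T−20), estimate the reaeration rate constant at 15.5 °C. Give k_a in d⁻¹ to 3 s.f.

k_a(20) = 3.93 × 0.925^0.5 / 5.42^1.5 = 3.93 × 0.9618 / 12.62 = 0.2995 d⁻¹.
k_a(15.5) = 0.2995 × 1.024^(15.5−20) = 0.2995 × 0.8988 = 0.2692 d⁻¹.

k_a ≈ 0.269 d⁻¹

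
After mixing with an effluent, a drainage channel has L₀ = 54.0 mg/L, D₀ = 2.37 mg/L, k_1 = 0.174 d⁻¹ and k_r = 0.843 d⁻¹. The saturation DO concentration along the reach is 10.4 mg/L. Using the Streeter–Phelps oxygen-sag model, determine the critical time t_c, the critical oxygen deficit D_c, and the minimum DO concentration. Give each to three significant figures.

t_c ≈ 2.08 d; D_c ≈ 7.76 mg/L; min DO ≈ 2.64 mg/L

t_c = [1/(k_r−k_1)] ln[(k_r/k_1)(1 − D₀(k_r−k_1)/(k_1 L₀))]
= [1/(0.843−0.174)] ln[(0.843/0.174)(1 − 2.37×0.6690/(0.174×54.0))]
= (1/0.6690) ln[4.845 × 0.8313] = 1.495 × ln(4.027) = 1.495 × 1.393 = 2.082 d.
D_c = (k_1/k_r) L₀ e^(−k_1 t_c) = (0.174/0.843) × 54.0 × e^(−0.174×2.082) = 0.2064 × 54.0 × 0.6961 = 7.758 mg/L.
Minimum DO = C_s − D_c = 10.4 − 7.758 = 2.642 mg/L.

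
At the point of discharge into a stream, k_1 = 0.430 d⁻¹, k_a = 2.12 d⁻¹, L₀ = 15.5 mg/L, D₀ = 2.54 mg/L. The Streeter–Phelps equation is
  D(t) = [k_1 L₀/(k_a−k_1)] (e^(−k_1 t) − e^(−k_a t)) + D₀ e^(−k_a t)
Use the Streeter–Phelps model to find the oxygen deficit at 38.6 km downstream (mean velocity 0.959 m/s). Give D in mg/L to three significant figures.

Travel time t = x/v = 38.6 km / (0.959 m/s) = 38600 m / 0.959 m/s = 40250 s = 0.4659 d.
k_1 L₀/(k_a−k_1) = 0.430×15.5/(2.12−0.430) = 6.665/1.690 = 3.944 mg/L.
e^(−k_1 t) = e^(−0.430×0.4659) = 0.8185; e^(−k_a t) = e^(−2.12×0.4659) = 0.3725.
D = 3.944 × (0.8185 − 0.3725) + 2.54 × 0.3725 = 1.759 + 0.9461 = 2.705 mg/L.

D ≈ 2.71 mg/L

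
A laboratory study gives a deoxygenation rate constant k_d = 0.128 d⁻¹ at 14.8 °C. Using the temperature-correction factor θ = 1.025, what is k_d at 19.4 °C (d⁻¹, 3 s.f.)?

k_d ≈ 0.143 d⁻¹

k_d(T₂) = k_d(T₁) · θ^(T₂−T₁) = 0.128 × 1.025^(19.4−14.8)
= 0.128 × 1.025^4.60 = 0.128 × 1.120 = 0.1434 d⁻¹.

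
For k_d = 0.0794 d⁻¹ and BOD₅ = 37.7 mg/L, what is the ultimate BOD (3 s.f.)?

L₀ ≈ 115 mg/L

BOD₅ = L₀(1 − e^(−5k_d)) ⇒ L₀ = BOD₅ / (1 − e^(−5×0.0794))
= 37.7 / (1 − 0.6723) = 37.7 / 0.3277 = 115.1 mg/L.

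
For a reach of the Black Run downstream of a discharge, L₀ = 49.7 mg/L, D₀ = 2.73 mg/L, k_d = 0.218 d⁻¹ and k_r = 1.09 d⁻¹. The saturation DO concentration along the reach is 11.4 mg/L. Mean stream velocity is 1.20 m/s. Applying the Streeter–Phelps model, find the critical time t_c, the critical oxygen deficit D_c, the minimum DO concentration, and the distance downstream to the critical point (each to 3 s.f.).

At the critical point dD/dt = 0, so k_d L₀ e^(−k_d t) = k_r D. Substituting D(t) from the Streeter–Phelps equation and solving for t gives
t_c = ln[(k_r/k_d)(1 − D₀(k_r−k_d)/(k_d L₀))] / (k_r−k_d).
Here k_r−k_d = 0.8720 d⁻¹ and 1 − D₀(k_r−k_d)/(k_d L₀) = 1 − 2.73×0.8720/(0.218×49.7) = 0.7803, so
t_c = ln(5.000 × 0.7803) / 0.8720 = 1.361 / 0.8720 = 1.561 d.
D_c = (k_d/k_r) L₀ e^(−k_d t_c) = (0.218/1.09) × 49.7 × e^(−0.218×1.561) = 0.2000 × 49.7 × 0.7115 = 7.073 mg/L.
Minimum DO = C_s − D_c = 11.4 − 7.073 = 4.327 mg/L.
x_c = v t_c = 1.20 m/s × 1.561 d × 86400 s/d = 161900 m ≈ 162 km.

t_c ≈ 1.56 d; D_c ≈ 7.07 mg/L; min DO ≈ 4.33 mg/L; x_c ≈ 162 km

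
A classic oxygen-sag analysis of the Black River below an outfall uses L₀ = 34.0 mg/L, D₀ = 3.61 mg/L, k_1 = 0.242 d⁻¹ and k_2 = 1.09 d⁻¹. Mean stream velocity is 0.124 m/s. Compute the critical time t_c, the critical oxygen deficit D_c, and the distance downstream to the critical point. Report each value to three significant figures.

t_c ≈ 1.23 d; D_c ≈ 5.61 mg/L; x_c ≈ 13.1 km

At the critical point dD/dt = 0, so k_1 L₀ e^(−k_1 t) = k_2 D. Substituting D(t) from the Streeter–Phelps equation and solving for t gives
t_c = ln[(k_2/k_1)(1 − D₀(k_2−k_1)/(k_1 L₀))] / (k_2−k_1).
Here k_2−k_1 = 0.8480 d⁻¹ and 1 − D₀(k_2−k_1)/(k_1 L₀) = 1 − 3.61×0.8480/(0.242×34.0) = 0.6279, so
t_c = ln(4.504 × 0.6279) / 0.8480 = 1.040 / 0.8480 = 1.226 d.
D_c = (k_1/k_2) L₀ e^(−k_1 t_c) = (0.242/1.09) × 34.0 × e^(−0.242×1.226) = 0.2220 × 34.0 × 0.7433 = 5.611 mg/L.
x_c = v t_c = 0.124 m/s × 1.226 d × 86400 s/d = 13140 m ≈ 13.1 km.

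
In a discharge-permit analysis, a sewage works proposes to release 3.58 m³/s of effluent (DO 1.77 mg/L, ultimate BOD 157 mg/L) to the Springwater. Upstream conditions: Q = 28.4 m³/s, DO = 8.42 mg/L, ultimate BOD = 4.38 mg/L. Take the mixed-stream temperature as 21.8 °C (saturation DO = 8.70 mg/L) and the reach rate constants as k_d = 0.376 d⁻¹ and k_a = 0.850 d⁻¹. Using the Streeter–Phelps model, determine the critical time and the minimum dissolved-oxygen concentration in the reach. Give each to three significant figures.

t_c ≈ 1.59 d; minimum DO ≈ 3.48 mg/L

Mixed DO = (28.4×8.42 + 3.58×1.77)/(28.4+3.58) = 245.5/31.98 = 7.676 mg/L.
Mixed L₀ = (28.4×4.38 + 3.58×157)/(31.98) = 686.5/31.98 = 21.47 mg/L.
Initial deficit D₀ = C_s − DO₀ = 8.70 − 7.676 = 1.024 mg/L.
t_c = (1/0.4740) ln[(0.850/0.376)(1 − 1.024×0.4740/(0.376×21.47))] = 2.110 × ln(2.125) = 1.590 d.
D_c = (0.376/0.850) × 21.47 × e^(−0.376×1.590) = 0.4424 × 21.47 × 0.5500 = 5.223 mg/L.
Minimum DO = 8.70 − 5.223 = 3.477 mg/L.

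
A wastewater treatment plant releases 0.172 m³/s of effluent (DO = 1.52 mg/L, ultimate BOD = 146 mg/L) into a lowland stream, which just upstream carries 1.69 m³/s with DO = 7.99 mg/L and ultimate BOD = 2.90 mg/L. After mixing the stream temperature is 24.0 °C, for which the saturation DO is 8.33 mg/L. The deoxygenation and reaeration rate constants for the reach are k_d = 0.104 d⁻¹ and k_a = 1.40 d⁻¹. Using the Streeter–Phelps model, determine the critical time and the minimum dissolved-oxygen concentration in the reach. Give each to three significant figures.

Mixed DO = (1.69×7.99 + 0.172×1.52)/(1.69+0.172) = 13.76/1.862 = 7.392 mg/L.
Mixed L₀ = (1.69×2.90 + 0.172×146)/(1.862) = 30.01/1.862 = 16.12 mg/L.
Initial deficit D₀ = C_s − DO₀ = 8.33 − 7.392 = 0.9377 mg/L.
t_c = (1/1.296) ln[(1.40/0.104)(1 − 0.9377×1.296/(0.104×16.12))] = 0.7716 × ln(3.703) = 1.010 d.
D_c = (0.104/1.40) × 16.12 × e^(−0.104×1.010) = 0.07429 × 16.12 × 0.9003 = 1.078 mg/L.
Minimum DO = 8.33 − 1.078 = 7.252 mg/L.

t_c ≈ 1.01 d; minimum DO ≈ 7.25 mg/L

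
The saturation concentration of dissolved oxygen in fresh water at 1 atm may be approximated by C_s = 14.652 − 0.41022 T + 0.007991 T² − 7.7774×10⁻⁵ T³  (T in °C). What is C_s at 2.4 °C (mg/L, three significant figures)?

C_s ≈ 13.7 mg/L

C_s = 14.652 − 0.41022×2.4 + 0.007991×2.4² − 7.7774×10⁻⁵×2.4³ = 13.71 mg/L.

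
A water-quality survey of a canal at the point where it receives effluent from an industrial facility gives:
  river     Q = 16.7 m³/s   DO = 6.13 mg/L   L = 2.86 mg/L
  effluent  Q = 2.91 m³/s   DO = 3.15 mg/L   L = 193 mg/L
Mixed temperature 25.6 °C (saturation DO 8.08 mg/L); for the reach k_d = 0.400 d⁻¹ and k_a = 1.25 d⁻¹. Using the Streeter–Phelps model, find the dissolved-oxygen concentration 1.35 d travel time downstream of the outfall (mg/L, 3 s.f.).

DO ≈ 1.82 mg/L

Mixed DO = (16.7×6.13 + 2.91×3.15)/(16.7+2.91) = 111.5/19.61 = 5.688 mg/L.
Mixed L₀ = (16.7×2.86 + 2.91×193)/(19.61) = 609.4/19.61 = 31.08 mg/L.
Initial deficit D₀ = C_s − DO₀ = 8.08 − 5.688 = 2.392 mg/L.
D(1.35) = [0.400×31.08/(1.25−0.400)](e^(−0.400×1.35) − e^(−1.25×1.35)) + 2.392 e^(−1.25×1.35)
= 14.62 × (0.5827 − 0.1850) + 2.392 × 0.1850 = 6.259 mg/L.
DO = 8.08 − 6.259 = 1.821 mg/L.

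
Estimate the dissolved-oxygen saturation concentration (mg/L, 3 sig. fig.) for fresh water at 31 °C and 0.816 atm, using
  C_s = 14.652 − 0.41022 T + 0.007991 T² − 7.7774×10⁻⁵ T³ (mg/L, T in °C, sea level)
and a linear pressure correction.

At sea level: C_s = 14.652 − 0.41022×31 + 0.007991×31² − 7.7774×10⁻⁵×31³ = 7.298 mg/L.
Pressure correction: C_s' = 7.298 × 0.816 = 5.955 mg/L.

C_s ≈ 5.95 mg/L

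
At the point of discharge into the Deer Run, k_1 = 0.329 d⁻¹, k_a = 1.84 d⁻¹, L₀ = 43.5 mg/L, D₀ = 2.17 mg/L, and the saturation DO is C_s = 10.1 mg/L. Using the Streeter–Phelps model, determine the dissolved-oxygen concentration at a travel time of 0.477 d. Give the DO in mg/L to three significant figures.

k_1 L₀/(k_a−k_1) = 0.329×43.5/(1.84−0.329) = 14.31/1.511 = 9.472 mg/L.
e^(−k_1 t) = e^(−0.329×0.4770) = 0.8548; e^(−k_a t) = e^(−1.84×0.4770) = 0.4157.
D = 9.472 × (0.8548 − 0.4157) + 2.17 × 0.4157 = 4.158 + 0.9022 = 5.060 mg/L.
DO = C_s − D = 10.1 − 5.060 = 5.040 mg/L.

DO ≈ 5.04 mg/L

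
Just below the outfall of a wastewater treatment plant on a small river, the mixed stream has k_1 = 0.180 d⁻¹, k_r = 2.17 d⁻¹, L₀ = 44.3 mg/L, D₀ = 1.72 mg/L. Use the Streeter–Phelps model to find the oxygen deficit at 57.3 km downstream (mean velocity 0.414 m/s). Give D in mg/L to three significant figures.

Travel time t = x/v = 57.3 km / (0.414 m/s) = 57300 m / 0.414 m/s = 138400 s = 1.602 d.
k_1 L₀/(k_r−k_1) = 0.180×44.3/(2.17−0.180) = 7.974/1.990 = 4.007 mg/L.
e^(−k_1 t) = e^(−0.180×1.602) = 0.7495; e^(−k_r t) = e^(−2.17×1.602) = 0.03093.
D = 4.007 × (0.7495 − 0.03093) + 1.72 × 0.03093 = 2.879 + 0.05319 = 2.933 mg/L.

D ≈ 2.93 mg/L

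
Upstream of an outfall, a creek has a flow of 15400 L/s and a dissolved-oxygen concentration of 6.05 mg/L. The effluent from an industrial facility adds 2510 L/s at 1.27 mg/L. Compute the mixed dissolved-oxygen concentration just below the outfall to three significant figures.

5.38 mg/L

Flow-weighted mixing: C = (Q_r C_r + Q_w C_w)/(Q_r + Q_w)
= (15400×6.05 + 2510×1.27)/(15400 + 2510) = 96360/17910 = 5.380 mg/L.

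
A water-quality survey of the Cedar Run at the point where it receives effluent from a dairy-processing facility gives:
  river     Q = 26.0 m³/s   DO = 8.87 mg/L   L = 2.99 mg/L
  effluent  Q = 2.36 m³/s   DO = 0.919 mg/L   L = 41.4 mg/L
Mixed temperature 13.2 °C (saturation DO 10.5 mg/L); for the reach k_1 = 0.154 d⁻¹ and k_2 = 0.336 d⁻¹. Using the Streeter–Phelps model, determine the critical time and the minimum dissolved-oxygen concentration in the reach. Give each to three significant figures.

t_c ≈ 1.12 d; minimum DO ≈ 8.11 mg/L

Mixed DO = (26.0×8.87 + 2.36×0.919)/(26.0+2.36) = 232.8/28.36 = 8.208 mg/L.
Mixed L₀ = (26.0×2.99 + 2.36×41.4)/(28.36) = 175.4/28.36 = 6.186 mg/L.
Initial deficit D₀ = C_s − DO₀ = 10.5 − 8.208 = 2.292 mg/L.
t_c = (1/0.1820) ln[(0.336/0.154)(1 − 2.292×0.1820/(0.154×6.186))] = 5.495 × ln(1.227) = 1.122 d.
D_c = (0.154/0.336) × 6.186 × e^(−0.154×1.122) = 0.4583 × 6.186 × 0.8413 = 2.385 mg/L.
Minimum DO = 10.5 − 2.385 = 8.115 mg/L.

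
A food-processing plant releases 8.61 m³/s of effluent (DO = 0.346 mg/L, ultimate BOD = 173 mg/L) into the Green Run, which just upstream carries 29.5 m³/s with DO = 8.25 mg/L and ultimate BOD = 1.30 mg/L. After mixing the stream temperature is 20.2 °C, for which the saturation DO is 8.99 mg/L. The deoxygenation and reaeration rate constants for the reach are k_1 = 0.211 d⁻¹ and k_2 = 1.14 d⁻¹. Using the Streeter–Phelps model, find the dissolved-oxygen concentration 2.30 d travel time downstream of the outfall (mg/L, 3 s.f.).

Mixed DO = (29.5×8.25 + 8.61×0.346)/(29.5+8.61) = 246.4/38.11 = 6.464 mg/L.
Mixed L₀ = (29.5×1.30 + 8.61×173)/(38.11) = 1528/38.11 = 40.09 mg/L.
Initial deficit D₀ = C_s − DO₀ = 8.99 − 6.464 = 2.526 mg/L.
D(2.30) = [0.211×40.09/(1.14−0.211)](e^(−0.211×2.30) − e^(−1.14×2.30)) + 2.526 e^(−1.14×2.30)
= 9.106 × (0.6155 − 0.07266) + 2.526 × 0.07266 = 5.127 mg/L.
DO = 8.99 − 5.127 = 3.863 mg/L.

DO ≈ 3.86 mg/L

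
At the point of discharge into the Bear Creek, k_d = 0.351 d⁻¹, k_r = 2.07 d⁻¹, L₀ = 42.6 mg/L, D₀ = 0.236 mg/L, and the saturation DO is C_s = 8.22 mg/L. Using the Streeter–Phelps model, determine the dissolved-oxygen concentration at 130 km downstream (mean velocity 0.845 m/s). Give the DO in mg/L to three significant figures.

Travel time t = x/v = 130 km / (0.845 m/s) = 130000 m / 0.845 m/s = 153800 s = 1.781 d.
k_d L₀/(k_r−k_d) = 0.351×42.6/(2.07−0.351) = 14.95/1.719 = 8.698 mg/L.
e^(−k_d t) = e^(−0.351×1.781) = 0.5353; e^(−k_r t) = e^(−2.07×1.781) = 0.02507.
D = 8.698 × (0.5353 − 0.02507) + 0.236 × 0.02507 = 4.438 + 0.005918 = 4.444 mg/L.
DO = C_s − D = 8.22 − 4.444 = 3.776 mg/L.

DO ≈ 3.78 mg/L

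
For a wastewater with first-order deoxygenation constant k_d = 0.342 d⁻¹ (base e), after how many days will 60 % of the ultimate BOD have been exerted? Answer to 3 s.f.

y/L₀ = 1 − e^(−k_d t) = 0.60 ⇒ e^(−k_d t) = 0.400
t = −ln(0.400) / 0.342 = 0.9163 / 0.342 = 2.679 d.

t ≈ 2.68 d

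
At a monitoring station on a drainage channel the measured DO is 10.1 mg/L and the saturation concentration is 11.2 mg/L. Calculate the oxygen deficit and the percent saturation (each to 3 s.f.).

D ≈ 1.10 mg/L; 90.2 % saturation

D = C_s − C = 11.2 − 10.1 = 1.10 mg/L.
% saturation = 10.1/11.2 × 100 = 90.2 %.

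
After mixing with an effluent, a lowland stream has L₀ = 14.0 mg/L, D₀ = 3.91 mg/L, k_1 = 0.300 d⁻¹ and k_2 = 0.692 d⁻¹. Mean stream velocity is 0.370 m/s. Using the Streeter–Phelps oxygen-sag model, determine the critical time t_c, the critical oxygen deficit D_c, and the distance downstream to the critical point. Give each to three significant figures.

t_c ≈ 0.974 d; D_c ≈ 4.53 mg/L; x_c ≈ 31.1 km

t_c = [1/(k_2−k_1)] ln[(k_2/k_1)(1 − D₀(k_2−k_1)/(k_1 L₀))]
= [1/(0.692−0.300)] ln[(0.692/0.300)(1 − 3.91×0.3920/(0.300×14.0))]
= (1/0.3920) ln[2.307 × 0.6351] = 2.551 × ln(1.465) = 2.551 × 0.3818 = 0.9739 d.
L(t_c) = L₀ e^(−k_1 t_c) = 14.0 × 0.7466 = 10.45 mg/L, and at the critical point k_2 D_c = k_1 L, so D_c = (0.300/0.692) × 10.45 = 4.532 mg/L.
x_c = v t_c = 0.370 m/s × 0.9739 d × 86400 s/d = 31130 m ≈ 31.1 km.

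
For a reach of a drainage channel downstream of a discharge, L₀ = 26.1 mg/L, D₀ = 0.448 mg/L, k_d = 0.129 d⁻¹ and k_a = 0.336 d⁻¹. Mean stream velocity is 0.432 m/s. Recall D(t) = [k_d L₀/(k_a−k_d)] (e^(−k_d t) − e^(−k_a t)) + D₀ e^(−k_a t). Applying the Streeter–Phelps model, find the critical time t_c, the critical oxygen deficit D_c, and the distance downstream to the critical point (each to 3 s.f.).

t_c ≈ 4.49 d; D_c ≈ 5.62 mg/L; x_c ≈ 168 km

t_c = [1/(k_a−k_d)] ln[(k_a/k_d)(1 − D₀(k_a−k_d)/(k_d L₀))]
= [1/(0.336−0.129)] ln[(0.336/0.129)(1 − 0.448×0.2070/(0.129×26.1))]
= (1/0.2070) ln[2.605 × 0.9725] = 4.831 × ln(2.533) = 4.831 × 0.9294 = 4.490 d.
L(t_c) = L₀ e^(−k_d t_c) = 26.1 × 0.5604 = 14.63 mg/L, and at the critical point k_a D_c = k_d L, so D_c = (0.129/0.336) × 14.63 = 5.615 mg/L.
x_c = v t_c = 0.432 m/s × 4.490 d × 86400 s/d = 167600 m ≈ 168 km.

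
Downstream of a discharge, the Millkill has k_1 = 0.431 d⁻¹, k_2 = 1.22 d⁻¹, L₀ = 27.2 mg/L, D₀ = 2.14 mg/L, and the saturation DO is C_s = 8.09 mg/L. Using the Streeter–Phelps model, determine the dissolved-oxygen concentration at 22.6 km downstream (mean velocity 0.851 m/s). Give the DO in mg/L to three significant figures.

DO ≈ 3.82 mg/L

Travel time t = x/v = 22.6 km / (0.851 m/s) = 22600 m / 0.851 m/s = 26560 s = 0.3074 d.
k_1 L₀/(k_2−k_1) = 0.431×27.2/(1.22−0.431) = 11.72/0.7890 = 14.86 mg/L.
e^(−k_1 t) = e^(−0.431×0.3074) = 0.8759; e^(−k_2 t) = e^(−1.22×0.3074) = 0.6873.
D = 14.86 × (0.8759 − 0.6873) + 2.14 × 0.6873 = 2.803 + 1.471 = 4.274 mg/L.
DO = C_s − D = 8.09 − 4.274 = 3.816 mg/L.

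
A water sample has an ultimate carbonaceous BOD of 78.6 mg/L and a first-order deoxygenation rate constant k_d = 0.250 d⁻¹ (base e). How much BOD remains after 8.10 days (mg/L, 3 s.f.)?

L ≈ 10.4 mg/L

L_t = L₀ e^(−k_d t) = 78.6 × e^(−0.250×8.10) = 78.6 × 0.1320 = 10.37 mg/L.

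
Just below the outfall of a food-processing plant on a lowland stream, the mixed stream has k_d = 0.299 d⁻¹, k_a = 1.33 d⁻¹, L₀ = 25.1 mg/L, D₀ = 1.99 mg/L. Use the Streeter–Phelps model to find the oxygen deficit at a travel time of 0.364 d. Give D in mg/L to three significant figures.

k_d L₀/(k_a−k_d) = 0.299×25.1/(1.33−0.299) = 7.505/1.031 = 7.279 mg/L.
e^(−k_d t) = e^(−0.299×0.3640) = 0.8969; e^(−k_a t) = e^(−1.33×0.3640) = 0.6162.
D = 7.279 × (0.8969 − 0.6162) + 1.99 × 0.6162 = 2.043 + 1.226 = 3.269 mg/L.

D ≈ 3.27 mg/L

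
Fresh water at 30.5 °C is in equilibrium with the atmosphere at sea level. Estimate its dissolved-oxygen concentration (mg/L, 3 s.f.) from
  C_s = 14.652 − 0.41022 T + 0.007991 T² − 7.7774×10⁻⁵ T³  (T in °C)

C_s = 14.652 − 0.41022×30.5 + 0.007991×30.5² − 7.7774×10⁻⁵×30.5³ = 7.367 mg/L.

C_s ≈ 7.37 mg/L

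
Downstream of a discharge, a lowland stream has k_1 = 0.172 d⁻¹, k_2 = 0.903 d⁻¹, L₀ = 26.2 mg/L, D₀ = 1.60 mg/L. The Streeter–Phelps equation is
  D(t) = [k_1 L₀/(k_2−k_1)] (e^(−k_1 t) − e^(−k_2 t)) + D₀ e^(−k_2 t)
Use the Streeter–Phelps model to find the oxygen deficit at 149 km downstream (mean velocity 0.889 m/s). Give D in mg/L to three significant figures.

Travel time t = x/v = 149 km / (0.889 m/s) = 149000 m / 0.889 m/s = 167600 s = 1.940 d.
k_1 L₀/(k_2−k_1) = 0.172×26.2/(0.903−0.172) = 4.506/0.7310 = 6.165 mg/L.
e^(−k_1 t) = e^(−0.172×1.940) = 0.7163; e^(−k_2 t) = e^(−0.903×1.940) = 0.1735.
D = 6.165 × (0.7163 − 0.1735) + 1.60 × 0.1735 = 3.346 + 0.2776 = 3.624 mg/L.

D ≈ 3.62 mg/L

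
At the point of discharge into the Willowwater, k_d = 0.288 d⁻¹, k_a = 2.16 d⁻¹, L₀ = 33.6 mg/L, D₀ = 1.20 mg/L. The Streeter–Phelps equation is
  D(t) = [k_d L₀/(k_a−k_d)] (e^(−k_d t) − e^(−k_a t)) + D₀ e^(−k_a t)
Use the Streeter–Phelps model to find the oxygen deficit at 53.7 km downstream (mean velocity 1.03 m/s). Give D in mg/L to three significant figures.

Travel time t = x/v = 53.7 km / (1.03 m/s) = 53700 m / 1.03 m/s = 52140 s = 0.6034 d.
k_d L₀/(k_a−k_d) = 0.288×33.6/(2.16−0.288) = 9.677/1.872 = 5.169 mg/L.
e^(−k_d t) = e^(−0.288×0.6034) = 0.8405; e^(−k_a t) = e^(−2.16×0.6034) = 0.2716.
D = 5.169 × (0.8405 − 0.2716) + 1.20 × 0.2716 = 2.941 + 0.3259 = 3.267 mg/L.

D ≈ 3.27 mg/L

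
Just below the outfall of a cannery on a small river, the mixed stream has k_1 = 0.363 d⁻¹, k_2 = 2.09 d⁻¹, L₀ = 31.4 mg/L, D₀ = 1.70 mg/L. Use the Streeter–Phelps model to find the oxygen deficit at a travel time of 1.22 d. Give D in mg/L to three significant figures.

k_1 L₀/(k_2−k_1) = 0.363×31.4/(2.09−0.363) = 11.40/1.727 = 6.600 mg/L.
e^(−k_1 t) = e^(−0.363×1.220) = 0.6422; e^(−k_2 t) = e^(−2.09×1.220) = 0.07810.
D = 6.600 × (0.6422 − 0.07810) + 1.70 × 0.07810 = 3.723 + 0.1328 = 3.856 mg/L.

D ≈ 3.86 mg/L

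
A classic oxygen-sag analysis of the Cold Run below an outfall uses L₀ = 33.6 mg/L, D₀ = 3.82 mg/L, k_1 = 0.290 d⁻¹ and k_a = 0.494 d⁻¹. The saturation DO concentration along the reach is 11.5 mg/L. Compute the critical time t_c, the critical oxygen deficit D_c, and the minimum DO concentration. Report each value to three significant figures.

t_c ≈ 2.20 d; D_c ≈ 10.4 mg/L; min DO ≈ 1.09 mg/L

At the critical point dD/dt = 0, so k_1 L₀ e^(−k_1 t) = k_a D. Substituting D(t) from the Streeter–Phelps equation and solving for t gives
t_c = ln[(k_a/k_1)(1 − D₀(k_a−k_1)/(k_1 L₀))] / (k_a−k_1).
Here k_a−k_1 = 0.2040 d⁻¹ and 1 − D₀(k_a−k_1)/(k_1 L₀) = 1 − 3.82×0.2040/(0.290×33.6) = 0.9200, so
t_c = ln(1.703 × 0.9200) / 0.2040 = 0.4493 / 0.2040 = 2.202 d.
D_c = (k_1/k_a) L₀ e^(−k_1 t_c) = (0.290/0.494) × 33.6 × e^(−0.290×2.202) = 0.5870 × 33.6 × 0.5280 = 10.41 mg/L.
Minimum DO = C_s − D_c = 11.5 − 10.41 = 1.086 mg/L.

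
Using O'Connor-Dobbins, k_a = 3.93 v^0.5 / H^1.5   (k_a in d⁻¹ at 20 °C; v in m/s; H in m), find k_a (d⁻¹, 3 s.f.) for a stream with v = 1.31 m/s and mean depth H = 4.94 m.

k_a ≈ 0.410 d⁻¹

k_a = 3.93 × 1.31^0.5 / 4.94^1.5 = 3.93 × 1.145 / 10.98 = 0.4097 d⁻¹.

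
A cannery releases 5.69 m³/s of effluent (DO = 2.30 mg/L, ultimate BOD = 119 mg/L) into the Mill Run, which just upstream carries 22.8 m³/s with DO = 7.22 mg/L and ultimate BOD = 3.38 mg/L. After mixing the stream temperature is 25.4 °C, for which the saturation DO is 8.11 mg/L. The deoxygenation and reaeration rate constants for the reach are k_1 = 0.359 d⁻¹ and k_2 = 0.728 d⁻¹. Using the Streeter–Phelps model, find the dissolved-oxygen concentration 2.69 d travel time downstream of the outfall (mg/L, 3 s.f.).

DO ≈ 1.67 mg/L

Mixed DO = (22.8×7.22 + 5.69×2.30)/(22.8+5.69) = 177.7/28.49 = 6.237 mg/L.
Mixed L₀ = (22.8×3.38 + 5.69×119)/(28.49) = 754.2/28.49 = 26.47 mg/L.
Initial deficit D₀ = C_s − DO₀ = 8.11 − 6.237 = 1.873 mg/L.
D(2.69) = [0.359×26.47/(0.728−0.359)](e^(−0.359×2.69) − e^(−0.728×2.69)) + 1.873 e^(−0.728×2.69)
= 25.75 × (0.3807 − 0.1411) + 1.873 × 0.1411 = 6.435 mg/L.
DO = 8.11 − 6.435 = 1.675 mg/L.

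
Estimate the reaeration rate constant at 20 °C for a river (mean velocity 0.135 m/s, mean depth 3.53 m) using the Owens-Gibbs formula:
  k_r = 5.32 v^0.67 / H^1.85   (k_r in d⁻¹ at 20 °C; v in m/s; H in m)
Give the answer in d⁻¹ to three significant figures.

k_r ≈ 0.135 d⁻¹

k_r = 5.32 × 0.135^0.67 / 3.53^1.85 = 5.32 × 0.2614 / 10.31 = 0.1349 d⁻¹.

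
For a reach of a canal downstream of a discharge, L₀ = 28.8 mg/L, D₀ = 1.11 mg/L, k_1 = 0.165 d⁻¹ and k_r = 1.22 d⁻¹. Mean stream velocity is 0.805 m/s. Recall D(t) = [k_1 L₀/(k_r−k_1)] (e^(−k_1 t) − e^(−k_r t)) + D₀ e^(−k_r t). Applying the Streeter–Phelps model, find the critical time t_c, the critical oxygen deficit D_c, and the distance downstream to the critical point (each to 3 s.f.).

t_c ≈ 1.63 d; D_c ≈ 2.98 mg/L; x_c ≈ 113 km

With k_r/k_1 = 7.394 and 1 − D₀(k_r−k_1)/(k_1 L₀) = 0.7536,
t_c = ln(7.394 × 0.7536) / (1.22 − 0.165) = ln(5.572) / 1.055 = 1.718/1.055 = 1.628 d.
L(t_c) = L₀ e^(−k_1 t_c) = 28.8 × 0.7644 = 22.02 mg/L, and at the critical point k_r D_c = k_1 L, so D_c = (0.165/1.22) × 22.02 = 2.977 mg/L.
x_c = v t_c = 0.805 m/s × 1.628 d × 86400 s/d = 113200 m ≈ 113 km.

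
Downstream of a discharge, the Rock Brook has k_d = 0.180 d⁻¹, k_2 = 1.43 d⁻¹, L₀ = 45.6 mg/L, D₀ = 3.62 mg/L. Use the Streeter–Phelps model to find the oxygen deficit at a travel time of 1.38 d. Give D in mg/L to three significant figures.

D ≈ 4.71 mg/L

k_d L₀/(k_2−k_d) = 0.180×45.6/(1.43−0.180) = 8.208/1.250 = 6.566 mg/L.
e^(−k_d t) = e^(−0.180×1.380) = 0.7800; e^(−k_2 t) = e^(−1.43×1.380) = 0.1390.
D = 6.566 × (0.7800 − 0.1390) + 3.62 × 0.1390 = 4.209 + 0.5031 = 4.713 mg/L.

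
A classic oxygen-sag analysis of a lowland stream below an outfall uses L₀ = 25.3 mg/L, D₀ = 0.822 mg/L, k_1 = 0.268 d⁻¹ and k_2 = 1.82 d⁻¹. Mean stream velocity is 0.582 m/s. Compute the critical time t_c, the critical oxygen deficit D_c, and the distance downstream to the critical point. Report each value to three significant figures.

With k_2/k_1 = 6.791 and 1 − D₀(k_2−k_1)/(k_1 L₀) = 0.8118,
t_c = ln(6.791 × 0.8118) / (1.82 − 0.268) = ln(5.513) / 1.552 = 1.707/1.552 = 1.100 d.
L(t_c) = L₀ e^(−k_1 t_c) = 25.3 × 0.7447 = 18.84 mg/L, and at the critical point k_2 D_c = k_1 L, so D_c = (0.268/1.82) × 18.84 = 2.774 mg/L.
x_c = v t_c = 0.582 m/s × 1.100 d × 86400 s/d = 55310 m ≈ 55.3 km.

t_c ≈ 1.10 d; D_c ≈ 2.77 mg/L; x_c ≈ 55.3 km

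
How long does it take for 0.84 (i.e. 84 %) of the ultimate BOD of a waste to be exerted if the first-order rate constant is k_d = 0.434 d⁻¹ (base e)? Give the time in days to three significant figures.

t ≈ 4.22 d

y/L₀ = 1 − e^(−k_d t) = 0.84 ⇒ e^(−k_d t) = 0.160
t = −ln(0.160) / 0.434 = 1.833 / 0.434 = 4.223 d.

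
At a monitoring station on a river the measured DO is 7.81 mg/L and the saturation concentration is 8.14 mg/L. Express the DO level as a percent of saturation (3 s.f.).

95.9 % saturation

% saturation = C/C_s × 100 = 7.81/8.14 × 100 = 95.9 %.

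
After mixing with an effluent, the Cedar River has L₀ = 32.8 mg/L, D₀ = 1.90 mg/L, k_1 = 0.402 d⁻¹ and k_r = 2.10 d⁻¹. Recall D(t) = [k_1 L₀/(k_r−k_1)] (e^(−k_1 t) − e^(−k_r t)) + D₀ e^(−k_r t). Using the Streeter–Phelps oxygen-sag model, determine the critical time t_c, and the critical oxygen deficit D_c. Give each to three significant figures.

t_c ≈ 0.808 d; D_c ≈ 4.54 mg/L

At the critical point dD/dt = 0, so k_1 L₀ e^(−k_1 t) = k_r D. Substituting D(t) from the Streeter–Phelps equation and solving for t gives
t_c = ln[(k_r/k_1)(1 − D₀(k_r−k_1)/(k_1 L₀))] / (k_r−k_1).
Here k_r−k_1 = 1.698 d⁻¹ and 1 − D₀(k_r−k_1)/(k_1 L₀) = 1 − 1.90×1.698/(0.402×32.8) = 0.7553, so
t_c = ln(5.224 × 0.7553) / 1.698 = 1.373 / 1.698 = 0.8084 d.
D_c = (k_1/k_r) L₀ e^(−k_1 t_c) = (0.402/2.10) × 32.8 × e^(−0.402×0.8084) = 0.1914 × 32.8 × 0.7225 = 4.537 mg/L.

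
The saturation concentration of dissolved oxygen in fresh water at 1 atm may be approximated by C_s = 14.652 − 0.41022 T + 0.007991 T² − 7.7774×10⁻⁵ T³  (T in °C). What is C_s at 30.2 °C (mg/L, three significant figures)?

C_s ≈ 7.41 mg/L

C_s = 14.652 − 0.41022×30.2 + 0.007991×30.2² − 7.7774×10⁻⁵×30.2³ = 7.409 mg/L.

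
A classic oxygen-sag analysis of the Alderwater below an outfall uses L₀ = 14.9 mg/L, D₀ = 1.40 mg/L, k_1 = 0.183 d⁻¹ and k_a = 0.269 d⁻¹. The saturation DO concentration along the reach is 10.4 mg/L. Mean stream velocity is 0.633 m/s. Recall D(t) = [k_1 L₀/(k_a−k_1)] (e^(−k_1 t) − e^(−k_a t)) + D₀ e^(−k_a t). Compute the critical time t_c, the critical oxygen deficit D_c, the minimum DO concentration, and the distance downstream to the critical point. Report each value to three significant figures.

With k_a/k_1 = 1.470 and 1 − D₀(k_a−k_1)/(k_1 L₀) = 0.9558,
t_c = ln(1.470 × 0.9558) / (0.269 − 0.183) = ln(1.405) / 0.08600 = 0.3401/0.08600 = 3.954 d.
L(t_c) = L₀ e^(−k_1 t_c) = 14.9 × 0.4850 = 7.226 mg/L, and at the critical point k_a D_c = k_1 L, so D_c = (0.183/0.269) × 7.226 = 4.916 mg/L.
Minimum DO = C_s − D_c = 10.4 − 4.916 = 5.484 mg/L.
x_c = v t_c = 0.633 m/s × 3.954 d × 86400 s/d = 216300 m ≈ 216 km.

t_c ≈ 3.95 d; D_c ≈ 4.92 mg/L; min DO ≈ 5.48 mg/L; x_c ≈ 216 km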